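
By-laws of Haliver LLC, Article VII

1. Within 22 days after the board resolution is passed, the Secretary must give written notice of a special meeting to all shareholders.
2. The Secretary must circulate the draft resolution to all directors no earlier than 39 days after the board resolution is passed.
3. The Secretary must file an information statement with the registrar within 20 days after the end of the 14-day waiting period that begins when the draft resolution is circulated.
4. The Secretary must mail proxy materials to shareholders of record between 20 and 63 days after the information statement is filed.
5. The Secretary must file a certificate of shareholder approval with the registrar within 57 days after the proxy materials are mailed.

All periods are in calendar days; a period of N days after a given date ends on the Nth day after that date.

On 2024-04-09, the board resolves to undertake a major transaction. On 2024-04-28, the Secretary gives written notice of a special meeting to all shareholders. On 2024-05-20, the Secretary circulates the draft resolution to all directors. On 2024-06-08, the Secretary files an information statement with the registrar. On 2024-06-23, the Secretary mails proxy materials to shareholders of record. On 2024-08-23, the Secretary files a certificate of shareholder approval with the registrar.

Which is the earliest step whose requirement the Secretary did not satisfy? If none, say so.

Step 4

Step 1: 22 days after 2024-04-09 (when the board resolution is passed) is 2024-05-01; completed 2024-04-28, before the deadline.
Step 2: the earliest permitted date is 39 days after 2024-04-09 (when the board resolution is passed), i.e. 2024-05-18; done 2024-05-20, after the minimum wait.
Step 3: 20 days after 2024-06-03 (end of the 14-day waiting period, which began when the draft resolution is circulated on 2024-05-20) is 2024-06-23; done 2024-06-08 — timely.
Step 4: the window is 20–63 days after 2024-06-08 (when the information statement is filed), so 2024-06-28 through 2024-08-10; done 2024-06-23 — 5 days before the window opened.
No need to go further; step 4 was not satisfied.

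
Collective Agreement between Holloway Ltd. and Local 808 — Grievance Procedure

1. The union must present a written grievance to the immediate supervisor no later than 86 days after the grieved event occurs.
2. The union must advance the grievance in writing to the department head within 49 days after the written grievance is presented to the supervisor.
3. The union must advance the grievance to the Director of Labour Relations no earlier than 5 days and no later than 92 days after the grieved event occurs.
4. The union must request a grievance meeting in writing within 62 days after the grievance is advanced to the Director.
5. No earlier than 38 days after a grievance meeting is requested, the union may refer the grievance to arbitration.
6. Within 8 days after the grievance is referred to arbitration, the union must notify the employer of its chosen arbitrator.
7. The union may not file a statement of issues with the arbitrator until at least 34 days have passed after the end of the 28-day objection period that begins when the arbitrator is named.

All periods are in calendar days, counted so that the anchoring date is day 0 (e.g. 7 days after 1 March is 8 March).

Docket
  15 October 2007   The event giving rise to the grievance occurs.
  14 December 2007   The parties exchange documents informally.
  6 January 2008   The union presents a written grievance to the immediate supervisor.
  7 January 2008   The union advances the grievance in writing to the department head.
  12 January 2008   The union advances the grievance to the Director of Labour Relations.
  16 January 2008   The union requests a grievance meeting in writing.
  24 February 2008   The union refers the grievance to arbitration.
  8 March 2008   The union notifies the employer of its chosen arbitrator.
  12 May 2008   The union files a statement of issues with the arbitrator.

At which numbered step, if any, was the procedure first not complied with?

Step 6

(1) due by 15 October 2007 + 86 days = 9 January 2008; done 6 January 2008 — timely.
(2) due by 6 January 2008 + 49 days = 24 February 2008; 7 January 2008 is within that limit.
(3) the permitted window runs from 15 October 2007 + 5 = 20 October 2007 to 15 October 2007 + 92 = 15 January 2008; 12 January 2008 falls inside that range.
(4) due by 12 January 2008 + 62 days = 14 March 2008; done 16 January 2008 — timely.
(5) permitted from 16 January 2008 + 38 days = 23 February 2008 onward; done 24 February 2008 — permitted.
(6) due by 24 February 2008 + 8 days = 3 March 2008; done 8 March 2008 — 5 days late.
That is the first point of non-compliance.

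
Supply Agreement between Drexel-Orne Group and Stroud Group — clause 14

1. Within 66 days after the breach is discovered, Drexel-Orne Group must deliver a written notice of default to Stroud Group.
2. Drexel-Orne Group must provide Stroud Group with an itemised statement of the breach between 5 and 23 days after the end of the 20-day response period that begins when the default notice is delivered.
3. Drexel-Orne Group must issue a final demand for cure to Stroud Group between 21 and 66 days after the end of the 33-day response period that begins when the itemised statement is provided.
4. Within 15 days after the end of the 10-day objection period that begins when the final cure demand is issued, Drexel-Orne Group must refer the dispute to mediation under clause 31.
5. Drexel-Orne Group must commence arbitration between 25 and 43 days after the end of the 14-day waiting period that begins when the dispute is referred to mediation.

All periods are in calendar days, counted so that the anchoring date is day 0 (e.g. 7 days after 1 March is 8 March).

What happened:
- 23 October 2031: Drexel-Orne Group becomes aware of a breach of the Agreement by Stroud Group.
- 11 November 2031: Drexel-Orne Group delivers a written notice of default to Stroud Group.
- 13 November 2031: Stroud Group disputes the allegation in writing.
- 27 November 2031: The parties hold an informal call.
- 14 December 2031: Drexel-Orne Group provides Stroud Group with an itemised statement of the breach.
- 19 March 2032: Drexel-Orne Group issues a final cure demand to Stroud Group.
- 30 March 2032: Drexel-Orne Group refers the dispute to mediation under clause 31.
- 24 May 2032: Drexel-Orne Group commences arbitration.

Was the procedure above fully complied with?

Yes

Step 1 — counting 66 days from 23 October 2031 (when the breach is discovered) gives a deadline of 28 December 2031; done 11 November 2031 — timely.
Step 2 — 5 and 23 days from 1 December 2031 (end of the 20-day response period, which began when the default notice is delivered on 11 November 2031) are 6 December 2031 and 24 December 2031 respectively; done 14 December 2031, which is between those dates.
Step 3 — 21 and 66 days from 16 January 2032 (end of the 33-day response period, which began when the itemised statement is provided on 14 December 2031) are 6 February 2032 and 22 March 2032 respectively; done 19 March 2032 — within the window.
Step 4 — counting 15 days from 29 March 2032 (end of the 10-day objection period, which began when the final cure demand is issued on 19 March 2032) gives a deadline of 13 April 2032; completed 30 March 2032, before the deadline.
Step 5 — 25 and 43 days from 13 April 2032 (end of the 14-day waiting period, which began when the dispute is referred to mediation on 30 March 2032) are 8 May 2032 and 26 May 2032 respectively; done 24 May 2032, which is between those dates.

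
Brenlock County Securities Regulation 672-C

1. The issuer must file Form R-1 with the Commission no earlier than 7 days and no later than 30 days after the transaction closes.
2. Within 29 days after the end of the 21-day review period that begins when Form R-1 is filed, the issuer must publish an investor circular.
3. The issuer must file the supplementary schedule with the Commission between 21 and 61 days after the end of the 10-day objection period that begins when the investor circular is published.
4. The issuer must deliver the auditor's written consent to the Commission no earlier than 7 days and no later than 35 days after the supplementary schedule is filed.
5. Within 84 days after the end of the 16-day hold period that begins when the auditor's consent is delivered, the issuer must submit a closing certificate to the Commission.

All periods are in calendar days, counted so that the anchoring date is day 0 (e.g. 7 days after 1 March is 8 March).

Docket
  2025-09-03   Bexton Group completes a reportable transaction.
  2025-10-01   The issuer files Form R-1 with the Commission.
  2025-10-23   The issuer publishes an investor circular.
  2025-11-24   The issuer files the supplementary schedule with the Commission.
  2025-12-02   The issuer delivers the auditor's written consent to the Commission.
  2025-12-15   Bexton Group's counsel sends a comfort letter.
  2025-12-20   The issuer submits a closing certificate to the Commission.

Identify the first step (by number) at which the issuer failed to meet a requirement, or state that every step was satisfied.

Step 1: the window is 7–30 days after 2025-09-03 (when the transaction closes), so 2025-09-10 through 2025-10-03; done 2025-10-01 — within the window.
Step 2: 29 days after 2025-10-22 (end of the 21-day review period, which began when Form R-1 is filed on 2025-10-01) is 2025-11-20; 2025-10-23 is within that limit.
Step 3: the window is 21–61 days after 2025-11-02 (end of the 10-day objection period, which began when the investor circular is published on 2025-10-23), so 2025-11-23 through 2026-01-02; done 2025-11-24, which is between those dates.
Step 4: the window is 7–35 days after 2025-11-24 (when the supplementary schedule is filed), so 2025-12-01 through 2025-12-29; done 2025-12-02, which is between those dates.
Step 5: 84 days after 2025-12-18 (end of the 16-day hold period, which began when the auditor's consent is delivered on 2025-12-02) is 2026-03-12; 2025-12-20 is within that limit.

None — every step was satisfied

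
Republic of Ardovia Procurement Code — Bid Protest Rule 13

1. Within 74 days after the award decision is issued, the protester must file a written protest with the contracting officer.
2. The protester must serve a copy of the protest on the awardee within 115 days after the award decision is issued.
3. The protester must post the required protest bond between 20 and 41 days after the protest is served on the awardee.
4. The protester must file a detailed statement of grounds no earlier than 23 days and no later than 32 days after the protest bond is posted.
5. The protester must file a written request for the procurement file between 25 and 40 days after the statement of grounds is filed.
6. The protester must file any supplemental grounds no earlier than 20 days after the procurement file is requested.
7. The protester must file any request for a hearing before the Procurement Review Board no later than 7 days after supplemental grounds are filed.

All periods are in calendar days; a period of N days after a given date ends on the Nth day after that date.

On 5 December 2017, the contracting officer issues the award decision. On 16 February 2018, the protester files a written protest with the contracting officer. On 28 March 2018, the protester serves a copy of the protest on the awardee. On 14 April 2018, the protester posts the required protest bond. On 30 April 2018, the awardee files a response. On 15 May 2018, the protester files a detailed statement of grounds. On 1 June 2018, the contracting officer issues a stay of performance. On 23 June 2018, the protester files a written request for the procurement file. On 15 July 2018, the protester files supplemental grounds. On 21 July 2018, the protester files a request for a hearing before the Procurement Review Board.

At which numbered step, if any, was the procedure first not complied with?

Step 1 — counting 74 days from 5 December 2017 (when the award decision is issued) gives a deadline of 17 February 2018; done 16 February 2018 — timely.
Step 2 — counting 115 days from 5 December 2017 (when the award decision is issued) gives a deadline of 30 March 2018; completed 28 March 2018, before the deadline.
Step 3 — 20 and 41 days from 28 March 2018 (when the protest is served on the awardee) are 17 April 2018 and 8 May 2018 respectively; 14 April 2018 is 3 days too early.

Step 3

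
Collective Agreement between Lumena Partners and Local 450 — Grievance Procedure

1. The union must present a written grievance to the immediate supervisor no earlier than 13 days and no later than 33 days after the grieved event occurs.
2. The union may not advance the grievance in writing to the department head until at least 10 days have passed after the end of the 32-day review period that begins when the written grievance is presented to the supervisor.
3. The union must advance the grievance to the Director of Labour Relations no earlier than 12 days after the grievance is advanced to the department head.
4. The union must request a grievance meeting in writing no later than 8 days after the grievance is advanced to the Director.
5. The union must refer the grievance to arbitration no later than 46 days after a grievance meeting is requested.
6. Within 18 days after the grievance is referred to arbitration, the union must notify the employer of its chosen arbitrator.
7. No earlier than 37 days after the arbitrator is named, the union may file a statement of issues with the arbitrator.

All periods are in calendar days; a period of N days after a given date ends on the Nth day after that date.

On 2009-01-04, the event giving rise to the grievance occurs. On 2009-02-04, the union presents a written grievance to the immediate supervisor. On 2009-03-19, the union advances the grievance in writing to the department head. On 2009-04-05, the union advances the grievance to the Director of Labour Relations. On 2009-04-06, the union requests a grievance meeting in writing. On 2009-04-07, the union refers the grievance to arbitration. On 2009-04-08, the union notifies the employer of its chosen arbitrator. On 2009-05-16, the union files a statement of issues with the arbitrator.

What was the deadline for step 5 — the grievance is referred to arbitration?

2009-05-22

Step 5 runs from 2009-04-06, when a grievance meeting is requested. 46 days after 2009-04-06 is 2009-05-22.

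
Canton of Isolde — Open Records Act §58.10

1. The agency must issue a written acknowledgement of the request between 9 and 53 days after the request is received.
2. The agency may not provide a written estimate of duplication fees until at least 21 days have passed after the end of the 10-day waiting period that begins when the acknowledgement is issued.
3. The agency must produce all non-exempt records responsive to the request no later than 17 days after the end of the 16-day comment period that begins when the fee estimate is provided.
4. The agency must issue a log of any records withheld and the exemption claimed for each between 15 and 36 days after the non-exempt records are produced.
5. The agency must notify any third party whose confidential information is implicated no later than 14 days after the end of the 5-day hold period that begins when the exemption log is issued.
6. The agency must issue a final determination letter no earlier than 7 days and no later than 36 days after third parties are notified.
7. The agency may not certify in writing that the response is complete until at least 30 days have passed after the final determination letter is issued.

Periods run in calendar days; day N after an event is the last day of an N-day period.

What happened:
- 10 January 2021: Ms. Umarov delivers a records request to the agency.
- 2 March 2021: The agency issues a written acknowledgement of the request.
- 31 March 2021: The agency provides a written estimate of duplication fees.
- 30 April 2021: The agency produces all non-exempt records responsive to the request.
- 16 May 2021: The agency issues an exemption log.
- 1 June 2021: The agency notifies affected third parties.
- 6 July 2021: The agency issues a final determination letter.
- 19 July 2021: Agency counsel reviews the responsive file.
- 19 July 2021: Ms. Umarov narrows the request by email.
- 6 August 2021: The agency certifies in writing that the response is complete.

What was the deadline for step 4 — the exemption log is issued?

5 June 2021

Step 4 runs from 30 April 2021, when the non-exempt records are produced. The window is 15–36 days after 30 April 2021; it closes on 5 June 2021.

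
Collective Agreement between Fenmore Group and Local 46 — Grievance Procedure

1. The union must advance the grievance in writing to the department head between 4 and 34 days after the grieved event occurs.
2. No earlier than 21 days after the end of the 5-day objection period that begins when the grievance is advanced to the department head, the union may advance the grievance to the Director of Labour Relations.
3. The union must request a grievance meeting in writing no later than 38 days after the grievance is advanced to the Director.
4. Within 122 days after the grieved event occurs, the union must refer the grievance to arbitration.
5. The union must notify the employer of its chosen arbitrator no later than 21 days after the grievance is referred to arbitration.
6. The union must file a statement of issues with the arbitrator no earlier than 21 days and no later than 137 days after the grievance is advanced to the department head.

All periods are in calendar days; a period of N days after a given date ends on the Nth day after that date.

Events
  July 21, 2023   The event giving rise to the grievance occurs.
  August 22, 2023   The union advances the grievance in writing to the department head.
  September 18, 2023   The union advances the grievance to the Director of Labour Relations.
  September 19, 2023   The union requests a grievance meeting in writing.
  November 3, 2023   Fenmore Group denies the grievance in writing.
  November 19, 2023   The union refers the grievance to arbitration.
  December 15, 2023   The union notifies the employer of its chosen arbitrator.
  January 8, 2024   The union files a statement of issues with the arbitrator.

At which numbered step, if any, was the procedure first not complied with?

Step 5

Step 1: the window is 4–34 days after July 21, 2023 (when the grieved event occurs), so July 25, 2023 through August 24, 2023; done August 22, 2023 — within the window.
Step 2: the earliest permitted date is 21 days after August 27, 2023 (end of the 5-day objection period, which began when the grievance is advanced to the department head on August 22, 2023), i.e. September 17, 2023; done September 18, 2023 — permitted.
Step 3: 38 days after September 18, 2023 (when the grievance is advanced to the Director) is October 26, 2023; done September 19, 2023 — timely.
Step 4: 122 days after July 21, 2023 (when the grieved event occurs) is November 20, 2023; completed November 19, 2023, before the deadline.
Step 5: 21 days after November 19, 2023 (when the grievance is referred to arbitration) is December 10, 2023; not done until December 15, 2023, 5 days after the deadline.
Later steps need not be reached.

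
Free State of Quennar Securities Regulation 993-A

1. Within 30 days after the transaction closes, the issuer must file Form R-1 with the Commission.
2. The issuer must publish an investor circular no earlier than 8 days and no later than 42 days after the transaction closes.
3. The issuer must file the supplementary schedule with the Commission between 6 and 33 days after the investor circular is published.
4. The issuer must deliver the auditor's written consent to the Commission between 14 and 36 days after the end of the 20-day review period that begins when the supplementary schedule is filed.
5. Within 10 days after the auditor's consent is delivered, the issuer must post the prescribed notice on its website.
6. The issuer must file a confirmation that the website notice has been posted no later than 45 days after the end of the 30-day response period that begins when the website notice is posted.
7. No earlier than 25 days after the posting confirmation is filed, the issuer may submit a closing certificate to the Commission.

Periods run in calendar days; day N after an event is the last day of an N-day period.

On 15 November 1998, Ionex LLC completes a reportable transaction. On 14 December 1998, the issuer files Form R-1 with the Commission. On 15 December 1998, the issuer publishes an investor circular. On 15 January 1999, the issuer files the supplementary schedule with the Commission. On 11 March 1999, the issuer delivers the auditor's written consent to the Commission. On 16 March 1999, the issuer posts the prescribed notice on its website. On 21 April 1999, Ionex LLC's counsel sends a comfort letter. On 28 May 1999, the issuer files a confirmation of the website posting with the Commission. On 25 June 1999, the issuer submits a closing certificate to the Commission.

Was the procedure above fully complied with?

Yes

(1) due by 15 November 1998 + 30 days = 15 December 1998; completed 14 December 1998, before the deadline.
(2) the permitted window runs from 15 November 1998 + 8 = 23 November 1998 to 15 November 1998 + 42 = 27 December 1998; done 15 December 1998, which is between those dates.
(3) the permitted window runs from 15 December 1998 + 6 = 21 December 1998 to 15 December 1998 + 33 = 17 January 1999; 15 January 1999 falls inside that range.
(4) the permitted window runs from 4 February 1999 + 14 = 18 February 1999 to 4 February 1999 + 36 = 12 March 1999; done 11 March 1999 — within the window.
(5) due by 11 March 1999 + 10 days = 21 March 1999; completed 16 March 1999, before the deadline.
(6) due by 15 April 1999 + 45 days = 30 May 1999; completed 28 May 1999, before the deadline.
(7) permitted from 28 May 1999 + 25 days = 22 June 1999 onward; 25 June 1999 is on or after that date.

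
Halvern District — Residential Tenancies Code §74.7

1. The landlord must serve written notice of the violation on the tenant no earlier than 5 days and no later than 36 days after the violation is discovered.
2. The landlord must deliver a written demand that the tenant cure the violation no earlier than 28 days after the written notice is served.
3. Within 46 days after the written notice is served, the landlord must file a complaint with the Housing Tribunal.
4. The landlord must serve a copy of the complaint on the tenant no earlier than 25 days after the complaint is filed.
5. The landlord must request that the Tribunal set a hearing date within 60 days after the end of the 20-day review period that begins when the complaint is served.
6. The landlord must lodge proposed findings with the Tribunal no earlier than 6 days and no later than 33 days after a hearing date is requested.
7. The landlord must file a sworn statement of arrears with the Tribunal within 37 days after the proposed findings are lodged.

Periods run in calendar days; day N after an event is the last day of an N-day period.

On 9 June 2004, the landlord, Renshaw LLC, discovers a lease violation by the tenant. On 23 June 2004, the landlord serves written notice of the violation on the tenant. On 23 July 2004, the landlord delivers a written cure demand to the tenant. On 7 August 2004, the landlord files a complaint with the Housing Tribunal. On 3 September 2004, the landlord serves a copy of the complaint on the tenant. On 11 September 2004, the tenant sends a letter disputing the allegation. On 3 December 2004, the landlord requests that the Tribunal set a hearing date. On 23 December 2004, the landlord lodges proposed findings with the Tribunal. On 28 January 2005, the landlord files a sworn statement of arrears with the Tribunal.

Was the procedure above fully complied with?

No

(1) the permitted window runs from 9 June 2004 + 5 = 14 June 2004 to 9 June 2004 + 36 = 15 July 2004; done 23 June 2004, which is between those dates.
(2) permitted from 23 June 2004 + 28 days = 21 July 2004 onward; 23 July 2004 is on or after that date.
(3) due by 23 June 2004 + 46 days = 8 August 2004; done 7 August 2004 — timely.
(4) permitted from 7 August 2004 + 25 days = 1 September 2004 onward; done 3 September 2004, after the minimum wait.
(5) due by 23 September 2004 + 60 days = 22 November 2004; not done until 3 December 2004, 11 days after the deadline.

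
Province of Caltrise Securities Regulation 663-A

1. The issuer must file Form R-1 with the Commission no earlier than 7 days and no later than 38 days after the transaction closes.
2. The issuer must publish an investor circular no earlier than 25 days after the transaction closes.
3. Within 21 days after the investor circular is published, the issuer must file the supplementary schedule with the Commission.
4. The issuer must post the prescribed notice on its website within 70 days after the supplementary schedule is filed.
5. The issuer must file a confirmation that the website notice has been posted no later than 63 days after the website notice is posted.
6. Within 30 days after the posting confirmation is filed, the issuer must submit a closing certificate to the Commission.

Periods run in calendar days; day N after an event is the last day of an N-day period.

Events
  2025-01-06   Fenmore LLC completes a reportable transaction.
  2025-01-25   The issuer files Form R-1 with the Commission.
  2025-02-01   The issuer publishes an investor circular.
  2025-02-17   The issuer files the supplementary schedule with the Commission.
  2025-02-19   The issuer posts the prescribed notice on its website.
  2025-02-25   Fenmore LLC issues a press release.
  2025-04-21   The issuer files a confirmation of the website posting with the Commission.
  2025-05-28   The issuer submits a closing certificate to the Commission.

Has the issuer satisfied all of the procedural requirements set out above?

No

(1) the permitted window runs from 2025-01-06 + 7 = 2025-01-13 to 2025-01-06 + 38 = 2025-02-13; done 2025-01-25 — within the window.
(2) permitted from 2025-01-06 + 25 days = 2025-01-31 onward; done 2025-02-01, after the minimum wait.
(3) due by 2025-02-01 + 21 days = 2025-02-22; completed 2025-02-17, before the deadline.
(4) due by 2025-02-17 + 70 days = 2025-04-28; completed 2025-02-19, before the deadline.
(5) due by 2025-02-19 + 63 days = 2025-04-23; completed 2025-04-21, before the deadline.
(6) due by 2025-04-21 + 30 days = 2025-05-21; not done until 2025-05-28, 7 days after the deadline.
The analysis stops there.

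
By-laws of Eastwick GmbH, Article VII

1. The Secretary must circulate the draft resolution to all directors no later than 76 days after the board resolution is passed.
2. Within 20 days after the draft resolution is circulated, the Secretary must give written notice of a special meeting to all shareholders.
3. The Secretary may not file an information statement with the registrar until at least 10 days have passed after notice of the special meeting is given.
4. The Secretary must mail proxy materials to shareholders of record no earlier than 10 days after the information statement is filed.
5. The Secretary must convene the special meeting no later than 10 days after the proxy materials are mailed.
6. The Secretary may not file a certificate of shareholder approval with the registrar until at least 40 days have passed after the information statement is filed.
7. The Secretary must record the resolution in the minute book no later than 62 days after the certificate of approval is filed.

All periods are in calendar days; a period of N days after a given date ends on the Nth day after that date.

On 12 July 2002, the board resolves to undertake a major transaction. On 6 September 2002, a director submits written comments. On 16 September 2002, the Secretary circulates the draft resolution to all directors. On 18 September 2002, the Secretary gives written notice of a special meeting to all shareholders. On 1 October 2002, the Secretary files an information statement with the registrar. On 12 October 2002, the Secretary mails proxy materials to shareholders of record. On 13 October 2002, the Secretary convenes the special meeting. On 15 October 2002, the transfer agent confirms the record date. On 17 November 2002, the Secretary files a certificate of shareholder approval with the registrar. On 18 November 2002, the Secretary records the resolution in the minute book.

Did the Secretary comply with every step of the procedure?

Step 1 — counting 76 days from 12 July 2002 (when the board resolution is passed) gives a deadline of 26 September 2002; done 16 September 2002 — timely.
Step 2 — counting 20 days from 16 September 2002 (when the draft resolution is circulated) gives a deadline of 6 October 2002; 18 September 2002 is within that limit.
Step 3 — must wait 10 days from 18 September 2002 (when notice of the special meeting is given), so not before 28 September 2002; 1 October 2002 is on or after that date.
Step 4 — must wait 10 days from 1 October 2002 (when the information statement is filed), so not before 11 October 2002; done 12 October 2002 — permitted.
Step 5 — counting 10 days from 12 October 2002 (when the proxy materials are mailed) gives a deadline of 22 October 2002; completed 13 October 2002, before the deadline.
Step 6 — must wait 40 days from 1 October 2002 (when the information statement is filed), so not before 10 November 2002; done 17 November 2002, after the minimum wait.
Step 7 — counting 62 days from 17 November 2002 (when the certificate of approval is filed) gives a deadline of 18 January 2003; completed 18 November 2002, before the deadline.

Yes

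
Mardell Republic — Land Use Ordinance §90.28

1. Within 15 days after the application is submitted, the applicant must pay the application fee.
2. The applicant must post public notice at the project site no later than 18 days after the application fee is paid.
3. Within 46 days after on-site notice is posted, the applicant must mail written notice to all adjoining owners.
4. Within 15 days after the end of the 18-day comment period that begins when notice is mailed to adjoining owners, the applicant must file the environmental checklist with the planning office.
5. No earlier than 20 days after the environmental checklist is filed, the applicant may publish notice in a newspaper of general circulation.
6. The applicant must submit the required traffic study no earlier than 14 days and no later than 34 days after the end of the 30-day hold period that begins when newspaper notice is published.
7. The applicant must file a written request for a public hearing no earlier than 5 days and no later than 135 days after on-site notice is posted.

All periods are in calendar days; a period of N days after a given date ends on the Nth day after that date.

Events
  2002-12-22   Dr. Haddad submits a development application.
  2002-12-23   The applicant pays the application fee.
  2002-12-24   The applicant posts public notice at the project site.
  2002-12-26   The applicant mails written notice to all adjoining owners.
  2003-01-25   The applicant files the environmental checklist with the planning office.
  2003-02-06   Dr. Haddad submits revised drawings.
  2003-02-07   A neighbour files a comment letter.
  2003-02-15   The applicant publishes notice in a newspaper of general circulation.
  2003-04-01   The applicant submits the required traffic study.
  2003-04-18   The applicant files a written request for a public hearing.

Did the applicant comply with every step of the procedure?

Yes

(1) due by 2002-12-22 + 15 days = 2003-01-06; completed 2002-12-23, before the deadline.
(2) due by 2002-12-23 + 18 days = 2003-01-10; completed 2002-12-24, before the deadline.
(3) due by 2002-12-24 + 46 days = 2003-02-08; 2002-12-26 is within that limit.
(4) due by 2003-01-13 + 15 days = 2003-01-28; done 2003-01-25 — timely.
(5) permitted from 2003-01-25 + 20 days = 2003-02-14 onward; done 2003-02-15 — permitted.
(6) the permitted window runs from 2003-03-17 + 14 = 2003-03-31 to 2003-03-17 + 34 = 2003-04-20; 2003-04-01 falls inside that range.
(7) the permitted window runs from 2002-12-24 + 5 = 2002-12-29 to 2002-12-24 + 135 = 2003-05-08; done 2003-04-18, which is between those dates.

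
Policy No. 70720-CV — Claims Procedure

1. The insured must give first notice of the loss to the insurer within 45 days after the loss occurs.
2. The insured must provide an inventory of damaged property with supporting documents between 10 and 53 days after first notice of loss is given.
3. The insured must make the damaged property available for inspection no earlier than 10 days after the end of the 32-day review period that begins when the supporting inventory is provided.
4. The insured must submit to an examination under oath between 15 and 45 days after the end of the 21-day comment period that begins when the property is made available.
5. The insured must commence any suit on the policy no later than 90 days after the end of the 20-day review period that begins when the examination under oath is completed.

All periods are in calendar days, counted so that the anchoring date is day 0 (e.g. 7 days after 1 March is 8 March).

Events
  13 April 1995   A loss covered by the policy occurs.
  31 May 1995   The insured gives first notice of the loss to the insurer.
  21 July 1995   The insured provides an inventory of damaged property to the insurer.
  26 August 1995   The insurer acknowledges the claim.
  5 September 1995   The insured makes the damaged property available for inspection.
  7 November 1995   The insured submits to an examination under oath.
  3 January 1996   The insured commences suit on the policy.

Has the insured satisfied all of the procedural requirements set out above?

(1) due by 13 April 1995 + 45 days = 28 May 1995; 31 May 1995 misses that deadline by 3 days.

No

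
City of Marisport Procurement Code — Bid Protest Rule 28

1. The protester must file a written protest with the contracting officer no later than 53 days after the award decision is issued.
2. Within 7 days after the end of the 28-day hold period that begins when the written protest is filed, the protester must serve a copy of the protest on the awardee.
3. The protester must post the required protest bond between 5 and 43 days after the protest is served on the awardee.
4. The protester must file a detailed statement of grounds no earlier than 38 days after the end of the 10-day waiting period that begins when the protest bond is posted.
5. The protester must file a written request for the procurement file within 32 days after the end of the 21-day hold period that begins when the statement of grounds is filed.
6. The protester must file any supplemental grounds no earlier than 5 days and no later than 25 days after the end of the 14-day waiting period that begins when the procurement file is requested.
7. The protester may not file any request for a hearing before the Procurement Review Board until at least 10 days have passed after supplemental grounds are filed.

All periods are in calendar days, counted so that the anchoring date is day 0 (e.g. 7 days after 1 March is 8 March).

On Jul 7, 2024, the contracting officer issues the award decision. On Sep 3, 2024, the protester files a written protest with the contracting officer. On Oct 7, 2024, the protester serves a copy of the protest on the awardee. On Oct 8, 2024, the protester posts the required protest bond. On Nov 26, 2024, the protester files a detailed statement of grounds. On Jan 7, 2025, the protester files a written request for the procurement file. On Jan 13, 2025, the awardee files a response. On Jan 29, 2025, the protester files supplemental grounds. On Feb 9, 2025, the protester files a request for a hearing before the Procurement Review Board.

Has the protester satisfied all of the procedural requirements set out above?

(1) due by Jul 7, 2024 + 53 days = Aug 29, 2024; not done until Sep 3, 2024, 5 days after the deadline.

No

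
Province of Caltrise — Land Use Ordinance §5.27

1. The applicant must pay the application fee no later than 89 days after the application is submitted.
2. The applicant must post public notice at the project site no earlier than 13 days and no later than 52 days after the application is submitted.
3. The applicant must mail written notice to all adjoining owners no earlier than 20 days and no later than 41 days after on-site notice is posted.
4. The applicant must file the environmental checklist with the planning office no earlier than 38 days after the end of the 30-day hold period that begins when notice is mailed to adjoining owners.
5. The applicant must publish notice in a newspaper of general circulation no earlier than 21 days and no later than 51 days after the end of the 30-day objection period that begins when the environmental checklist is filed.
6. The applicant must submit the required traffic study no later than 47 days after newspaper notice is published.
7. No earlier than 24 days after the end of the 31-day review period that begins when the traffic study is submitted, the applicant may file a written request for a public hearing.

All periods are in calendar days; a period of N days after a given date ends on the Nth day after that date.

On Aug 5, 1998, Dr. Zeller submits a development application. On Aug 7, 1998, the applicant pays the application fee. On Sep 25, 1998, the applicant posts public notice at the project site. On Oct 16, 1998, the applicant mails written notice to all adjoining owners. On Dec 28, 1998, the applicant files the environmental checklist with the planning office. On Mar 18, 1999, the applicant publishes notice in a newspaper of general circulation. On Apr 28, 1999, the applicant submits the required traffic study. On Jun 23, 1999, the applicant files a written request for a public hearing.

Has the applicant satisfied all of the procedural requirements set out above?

Step 1 — counting 89 days from Aug 5, 1998 (when the application is submitted) gives a deadline of Nov 2, 1998; completed Aug 7, 1998, before the deadline.
Step 2 — 13 and 52 days from Aug 5, 1998 (when the application is submitted) are Aug 18, 1998 and Sep 26, 1998 respectively; done Sep 25, 1998 — within the window.
Step 3 — 20 and 41 days from Sep 25, 1998 (when on-site notice is posted) are Oct 15, 1998 and Nov 5, 1998 respectively; Oct 16, 1998 falls inside that range.
Step 4 — must wait 38 days from Nov 15, 1998 (end of the 30-day hold period, which began when notice is mailed to adjoining owners on Oct 16, 1998), so not before Dec 23, 1998; done Dec 28, 1998, after the minimum wait.
Step 5 — 21 and 51 days from Jan 27, 1999 (end of the 30-day objection period, which began when the environmental checklist is filed on Dec 28, 1998) are Feb 17, 1999 and Mar 19, 1999 respectively; done Mar 18, 1999 — within the window.
Step 6 — counting 47 days from Mar 18, 1999 (when newspaper notice is published) gives a deadline of May 4, 1999; done Apr 28, 1999 — timely.
Step 7 — must wait 24 days from May 29, 1999 (end of the 31-day review period, which began when the traffic study is submitted on Apr 28, 1999), so not before Jun 22, 1999; done Jun 23, 1999 — permitted.

Yes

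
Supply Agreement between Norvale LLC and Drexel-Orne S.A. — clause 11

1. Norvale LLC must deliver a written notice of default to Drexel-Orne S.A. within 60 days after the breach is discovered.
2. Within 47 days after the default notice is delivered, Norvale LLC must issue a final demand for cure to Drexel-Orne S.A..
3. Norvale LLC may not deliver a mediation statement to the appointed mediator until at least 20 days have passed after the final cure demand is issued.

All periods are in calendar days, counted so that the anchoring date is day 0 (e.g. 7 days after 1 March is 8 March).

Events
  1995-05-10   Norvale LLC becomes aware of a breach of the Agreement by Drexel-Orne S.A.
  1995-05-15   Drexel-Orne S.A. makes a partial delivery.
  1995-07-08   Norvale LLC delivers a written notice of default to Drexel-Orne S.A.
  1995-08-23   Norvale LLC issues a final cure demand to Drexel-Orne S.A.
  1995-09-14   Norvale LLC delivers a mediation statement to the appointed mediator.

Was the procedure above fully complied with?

Step 1 — counting 60 days from 1995-05-10 (when the breach is discovered) gives a deadline of 1995-07-09; done 1995-07-08 — timely.
Step 2 — counting 47 days from 1995-07-08 (when the default notice is delivered) gives a deadline of 1995-08-24; 1995-08-23 is within that limit.
Step 3 — must wait 20 days from 1995-08-23 (when the final cure demand is issued), so not before 1995-09-12; done 1995-09-14, after the minimum wait.

Yes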